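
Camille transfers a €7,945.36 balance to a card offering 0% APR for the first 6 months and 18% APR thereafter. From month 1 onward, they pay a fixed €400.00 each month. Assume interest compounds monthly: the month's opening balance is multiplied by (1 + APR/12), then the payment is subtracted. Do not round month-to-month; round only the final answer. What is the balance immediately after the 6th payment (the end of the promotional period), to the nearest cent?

€5,545.36

Promo months 1–6 at r₀ = 0%/12 = 0; months 7+ at r₁ = 18%/12 = 0.015.
After month 6 (no interest yet): B = €7,945.36 − 6·€400.00 = €5,545.36.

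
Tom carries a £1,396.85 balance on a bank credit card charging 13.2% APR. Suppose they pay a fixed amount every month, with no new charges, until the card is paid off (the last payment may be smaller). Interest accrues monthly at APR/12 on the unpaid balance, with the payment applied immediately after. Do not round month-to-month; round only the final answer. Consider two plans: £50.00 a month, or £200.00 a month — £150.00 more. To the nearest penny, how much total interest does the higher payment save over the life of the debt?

Monthly rate r = 13.2%/12 = 1.1% = 0.011.
At £50.00/mo: n = ⌈−ln(1 − rB₀/P)/ln(1+r)⌉ = 34 payments (last £28.18); total interest = total paid − £1,396.85 = £281.33.
At £200.00/mo: 8 payments (last £61.64); total interest £64.79.
Interest saved = £281.33 − £64.79 = £216.54.

£216.54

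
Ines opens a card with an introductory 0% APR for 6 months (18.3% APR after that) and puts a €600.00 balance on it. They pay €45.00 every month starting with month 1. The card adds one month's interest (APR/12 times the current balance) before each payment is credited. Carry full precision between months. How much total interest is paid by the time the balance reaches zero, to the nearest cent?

Promo months 1–6 at r₀ = 0%/12 = 0; months 7+ at r₁ = 18.3%/12 = 0.01525.
After month 6 (no interest yet): B = €600.00 − 6·€45.00 = €330.00.
Then at r₁ with €45.00/mo: n₂ = −ln(1 − r₁·B/P)/ln(1+r₁) ≈ 7.84 → 8 more payments.
Total paid = 13·€45.00 + €37.66 = €622.66; interest = €622.66 − €600.00 = €22.66.

€22.66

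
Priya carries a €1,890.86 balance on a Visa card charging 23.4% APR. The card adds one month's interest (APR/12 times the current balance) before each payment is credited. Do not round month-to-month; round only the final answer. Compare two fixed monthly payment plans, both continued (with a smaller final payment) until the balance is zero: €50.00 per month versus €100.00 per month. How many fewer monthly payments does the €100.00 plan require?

46 fewer payments

Monthly rate r = 23.4%/12 = 1.95% = 0.0195.
At €50.00/mo: n = ⌈−ln(1 − rB₀/P)/ln(1+r)⌉ = 70 payments (last €12.28); total interest = total paid − €1,890.86 = €1,571.42.
At €100.00/mo: 24 payments (last €82.05); total interest €491.19.
Payments saved = 70 − 24 = 46.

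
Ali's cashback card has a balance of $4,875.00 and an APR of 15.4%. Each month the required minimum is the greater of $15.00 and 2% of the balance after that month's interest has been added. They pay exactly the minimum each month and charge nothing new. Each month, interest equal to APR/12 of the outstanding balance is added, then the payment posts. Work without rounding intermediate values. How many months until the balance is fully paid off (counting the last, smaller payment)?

332 months

Monthly rate r = 15.4%/12 = 1.28333% = 0.0128333.
While 2% of the post-interest balance exceeds $15.00, each month B ← (B·(1+r))·(1 − 0.02), i.e. B shrinks by the factor (1+r)·0.98 = 0.99258.
This holds for months 1–253. Entering month 254 the balance is $740.09; 2% of the post-interest balance is now below $15.00, so the flat $15.00 minimum applies from here.
From month 254 a fixed $15.00 at rate r clears $740.09 in 79 more payments. Total: 253 + 79 = 332 months.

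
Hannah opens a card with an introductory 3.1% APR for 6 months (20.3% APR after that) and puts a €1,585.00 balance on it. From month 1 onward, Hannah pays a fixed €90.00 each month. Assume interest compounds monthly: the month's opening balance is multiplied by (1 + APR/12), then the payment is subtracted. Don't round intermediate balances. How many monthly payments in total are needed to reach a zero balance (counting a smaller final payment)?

20 payments

Promo months 1–6 at r₀ = 3.1%/12 = 0.00258333; months 7+ at r₁ = 20.3%/12 = 0.0169167.
After month 6: iterate B ← B·(1+r₀) − €90.00 for 6 months → €1,066.23.
Then at r₁ with €90.00/mo: n₂ = −ln(1 − r₁·B/P)/ln(1+r₁) ≈ 13.33 → 14 more payments.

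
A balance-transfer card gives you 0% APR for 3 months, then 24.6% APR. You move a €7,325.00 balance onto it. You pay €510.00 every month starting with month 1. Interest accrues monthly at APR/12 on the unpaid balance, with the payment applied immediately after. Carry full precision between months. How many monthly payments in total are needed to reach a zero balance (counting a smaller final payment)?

17 months

Promo months 1–3 at r₀ = 0%/12 = 0; months 4+ at r₁ = 24.6%/12 = 0.0205.
After month 3 (no interest yet): B = €7,325.00 − 3·€510.00 = €5,795.00.
Then at r₁ with €510.00/mo: n₂ = −ln(1 − r₁·B/P)/ln(1+r₁) ≈ 13.07 → 14 more payments.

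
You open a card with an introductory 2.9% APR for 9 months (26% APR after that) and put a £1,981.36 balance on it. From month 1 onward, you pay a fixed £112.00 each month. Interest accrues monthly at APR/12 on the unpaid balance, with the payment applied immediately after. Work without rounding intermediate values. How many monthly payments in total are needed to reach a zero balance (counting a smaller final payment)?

20 months

Promo months 1–9 at r₀ = 2.9%/12 = 0.00241667; months 10+ at r₁ = 26%/12 = 0.0216667.
After month 9: iterate B ← B·(1+r₀) − £112.00 for 9 months → £1,007.07.
Then at r₁ with £112.00/mo: n₂ = −ln(1 − r₁·B/P)/ln(1+r₁) ≈ 10.11 → 11 more payments.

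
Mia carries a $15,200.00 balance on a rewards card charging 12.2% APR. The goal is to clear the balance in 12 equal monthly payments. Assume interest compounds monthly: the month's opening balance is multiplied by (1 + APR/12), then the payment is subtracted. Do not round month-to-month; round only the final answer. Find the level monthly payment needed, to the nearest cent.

Monthly rate r = 12.2%/12 = 1.01667% = 0.0101667.
Level-payment amortization: P = B₀·r / (1 − (1+r)^(−n)) = 15200.00·0.0101667 / (1 − 1.01017^(−12)).
Denominator 1 − (1+r)^(−12) = 0.114306216.
P = 154.533 / 0.114306216 ≈ 1351.92.

$1,351.92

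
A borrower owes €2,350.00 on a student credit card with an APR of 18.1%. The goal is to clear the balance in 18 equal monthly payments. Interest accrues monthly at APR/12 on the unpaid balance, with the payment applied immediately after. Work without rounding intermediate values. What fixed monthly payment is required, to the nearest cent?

Monthly rate r = 18.1%/12 = 1.50833% = 0.0150833.
Level-payment amortization: P = B₀·r / (1 − (1+r)^(−n)) = 2350.00·0.0150833 / (1 − 1.01508^(−18)).
Denominator 1 − (1+r)^(−18) = 0.236217943.
P = 35.4458 / 0.236217943 ≈ 150.06.

€150.06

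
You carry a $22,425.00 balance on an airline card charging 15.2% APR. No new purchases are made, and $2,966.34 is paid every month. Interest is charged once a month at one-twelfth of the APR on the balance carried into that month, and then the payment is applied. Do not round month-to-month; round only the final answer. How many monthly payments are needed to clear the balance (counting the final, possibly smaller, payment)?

Monthly rate r = 15.2%/12 = 1.26667% = 0.0126667.
Recurrence: B ← B·(1+r) − $2,966.34.
Month 1: interest $284.05; balance after payment $19,742.71.
Month 2: interest $250.07; balance after payment $17,026.44.
Closed form: n = −ln(1 − rB₀/P)/ln(1+r) = −ln(0.90424)/ln(1.01267) ≈ 7.997, so the balance reaches zero during payment 8.

8 payments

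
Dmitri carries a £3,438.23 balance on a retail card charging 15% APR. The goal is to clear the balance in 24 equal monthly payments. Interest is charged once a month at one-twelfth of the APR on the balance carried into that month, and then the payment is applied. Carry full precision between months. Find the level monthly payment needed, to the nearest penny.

£166.71

Monthly rate r = 15%/12 = 1.25% = 0.0125.
Level-payment amortization: P = B₀·r / (1 − (1+r)^(−n)) = 3438.23·0.0125 / (1 − 1.0125^(−24)).
Denominator 1 − (1+r)^(−24) = 0.257802931.
P = 42.9779 / 0.257802931 ≈ 166.71.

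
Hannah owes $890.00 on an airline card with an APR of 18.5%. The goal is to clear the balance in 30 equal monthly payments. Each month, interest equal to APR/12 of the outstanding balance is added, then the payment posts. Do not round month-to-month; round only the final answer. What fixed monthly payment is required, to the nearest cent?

Monthly rate r = 18.5%/12 = 1.54167% = 0.0154167.
Level-payment amortization: P = B₀·r / (1 − (1+r)^(−n)) = 890.00·0.0154167 / (1 − 1.01542^(−30)).
Denominator 1 − (1+r)^(−30) = 0.368066504.
P = 13.7208 / 0.368066504 ≈ 37.28.

$37.28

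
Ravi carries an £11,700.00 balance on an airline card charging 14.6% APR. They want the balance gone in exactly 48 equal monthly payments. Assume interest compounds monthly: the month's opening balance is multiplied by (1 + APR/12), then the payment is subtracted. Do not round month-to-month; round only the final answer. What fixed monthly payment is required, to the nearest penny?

Monthly rate r = 14.6%/12 = 1.21667% = 0.0121667.
Level-payment amortization: P = B₀·r / (1 − (1+r)^(−n)) = 11700.00·0.0121667 / (1 − 1.01217^(−48)).
Denominator 1 − (1+r)^(−48) = 0.44036802.
P = 142.35 / 0.44036802 ≈ 323.25.

£323.25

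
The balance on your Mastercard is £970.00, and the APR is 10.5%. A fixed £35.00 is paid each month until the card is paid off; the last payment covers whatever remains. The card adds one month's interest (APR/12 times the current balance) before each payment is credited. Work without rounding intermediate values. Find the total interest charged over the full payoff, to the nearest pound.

Monthly rate r = 10.5%/12 = 0.875% = 0.00875.
Payoff takes n = ⌈−ln(1 − rB₀/P)/ln(1+r)⌉ = ⌈31.879⌉ = 32 payments; the last is £30.80.
Total paid = 31·£35.00 + £30.80 = £1,115.80.
Total interest = total paid − principal = £1,115.80 − £970.00 = £145.80.

£146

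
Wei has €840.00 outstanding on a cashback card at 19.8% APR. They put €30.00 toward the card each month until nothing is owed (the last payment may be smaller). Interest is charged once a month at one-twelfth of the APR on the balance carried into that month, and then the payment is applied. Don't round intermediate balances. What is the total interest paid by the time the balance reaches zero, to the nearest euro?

Monthly rate r = 19.8%/12 = 1.65% = 0.0165.
Payoff takes n = ⌈−ln(1 − rB₀/P)/ln(1+r)⌉ = ⌈37.879⌉ = 38 payments; the last is €26.38.
Total paid = 37·€30.00 + €26.38 = €1,136.38.
Total interest = total paid − principal = €1,136.38 − €840.00 = €296.38.

€296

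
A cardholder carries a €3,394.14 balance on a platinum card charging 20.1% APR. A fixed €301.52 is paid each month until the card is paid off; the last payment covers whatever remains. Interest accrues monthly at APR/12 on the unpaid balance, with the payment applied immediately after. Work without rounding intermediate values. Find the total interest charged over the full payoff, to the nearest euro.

Monthly rate r = 20.1%/12 = 1.675% = 0.01675.
Payoff takes n = ⌈−ln(1 − rB₀/P)/ln(1+r)⌉ = ⌈12.578⌉ = 13 payments; the last is €174.84.
Total paid = 12·€301.52 + €174.84 = €3,793.08.
Total interest = total paid − principal = €3,793.08 − €3,394.14 = €398.94.

€399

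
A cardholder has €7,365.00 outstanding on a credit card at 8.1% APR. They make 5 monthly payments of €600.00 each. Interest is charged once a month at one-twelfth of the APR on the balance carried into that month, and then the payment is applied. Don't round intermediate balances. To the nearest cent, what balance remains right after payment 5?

Monthly rate r = 8.1%/12 = 0.675% = 0.00675.
Each month: B ← B·(1+r) − €600.00.
Month 1: interest €49.71; balance after payment €6,814.71.
Month 2: interest €46.00; balance after payment €6,260.71.
Month 3: interest €42.26; balance after payment €5,702.97.
Month 4: interest €38.50; balance after payment €5,141.47.
Month 5: interest €34.70; balance after payment €4,576.17.

€4,576.17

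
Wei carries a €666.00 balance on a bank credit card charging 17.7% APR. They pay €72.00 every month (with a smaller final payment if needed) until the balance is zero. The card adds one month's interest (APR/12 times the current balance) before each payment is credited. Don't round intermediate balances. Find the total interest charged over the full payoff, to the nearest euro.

Monthly rate r = 17.7%/12 = 1.475% = 0.01475.
Payoff takes n = ⌈−ln(1 − rB₀/P)/ln(1+r)⌉ = ⌈10.018⌉ = 11 payments; the last is €1.32.
Total paid = 10·€72.00 + €1.32 = €721.32.
Total interest = total paid − principal = €721.32 − €666.00 = €55.32.

€55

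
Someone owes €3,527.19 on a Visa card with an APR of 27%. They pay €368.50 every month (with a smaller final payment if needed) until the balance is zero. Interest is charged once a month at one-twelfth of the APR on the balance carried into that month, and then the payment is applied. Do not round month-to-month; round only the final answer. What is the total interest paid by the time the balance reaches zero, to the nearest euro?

Monthly rate r = 27%/12 = 2.25% = 0.0225.
Payoff takes n = ⌈−ln(1 − rB₀/P)/ln(1+r)⌉ = ⌈10.900⌉ = 11 payments; the last is €332.09.
Total paid = 10·€368.50 + €332.09 = €4,017.09.
Total interest = total paid − principal = €4,017.09 − €3,527.19 = €489.90.

€490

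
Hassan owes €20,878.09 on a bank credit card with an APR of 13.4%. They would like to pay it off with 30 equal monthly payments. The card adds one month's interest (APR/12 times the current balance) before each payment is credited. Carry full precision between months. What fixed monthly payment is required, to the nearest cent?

Monthly rate r = 13.4%/12 = 1.11667% = 0.0111667.
Level-payment amortization: P = B₀·r / (1 − (1+r)^(−n)) = 20878.09·0.0111667 / (1 − 1.01117^(−30)).
Denominator 1 − (1+r)^(−30) = 0.283332578.
P = 233.139 / 0.283332578 ≈ 822.84.

€822.84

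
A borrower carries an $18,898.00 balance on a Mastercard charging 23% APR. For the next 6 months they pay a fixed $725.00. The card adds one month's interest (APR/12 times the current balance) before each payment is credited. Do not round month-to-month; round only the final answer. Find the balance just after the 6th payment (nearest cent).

Monthly rate r = 23%/12 = 1.91667% = 0.0191667.
Each month: B ← B·(1+r) − $725.00.
Month 1: interest $362.21; balance after payment $18,535.21.
Month 2: interest $355.26; balance after payment $18,165.47.
Month 3: interest $348.17; balance after payment $17,788.64.
Month 4: interest $340.95; balance after payment $17,404.59.
Month 5: interest $333.59; balance after payment $17,013.18.
Month 6: interest $326.09; balance after payment $16,614.26.

$16,614.26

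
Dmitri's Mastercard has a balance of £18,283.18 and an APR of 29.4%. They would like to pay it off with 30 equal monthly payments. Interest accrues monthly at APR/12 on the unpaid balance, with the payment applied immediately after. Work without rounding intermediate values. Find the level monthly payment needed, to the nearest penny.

Monthly rate r = 29.4%/12 = 2.45% = 0.0245.
Level-payment amortization: P = B₀·r / (1 − (1+r)^(−n)) = 18283.18·0.0245 / (1 − 1.0245^(−30)).
Denominator 1 − (1+r)^(−30) = 0.516227566.
P = 447.938 / 0.516227566 ≈ 867.71.

£867.71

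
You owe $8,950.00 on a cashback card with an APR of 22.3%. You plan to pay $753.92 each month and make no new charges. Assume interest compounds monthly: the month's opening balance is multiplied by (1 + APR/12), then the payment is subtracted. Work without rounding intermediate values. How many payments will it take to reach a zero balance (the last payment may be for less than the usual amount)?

14 months

Monthly rate r = 22.3%/12 = 1.85833% = 0.0185833.
Recurrence: B ← B·(1+r) − $753.92.
Month 1: interest $166.32; balance after payment $8,362.40.
Month 2: interest $155.40; balance after payment $7,763.88.
Closed form: n = −ln(1 − rB₀/P)/ln(1+r) = −ln(0.77939)/ln(1.01858) ≈ 13.536, so the balance reaches zero during payment 14.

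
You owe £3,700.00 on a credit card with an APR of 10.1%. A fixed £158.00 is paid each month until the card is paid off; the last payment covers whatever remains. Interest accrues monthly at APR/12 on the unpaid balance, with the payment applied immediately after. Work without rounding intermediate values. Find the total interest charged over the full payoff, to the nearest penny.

Monthly rate r = 10.1%/12 = 0.841667% = 0.00841667.
Payoff takes n = ⌈−ln(1 − rB₀/P)/ln(1+r)⌉ = ⌈26.192⌉ = 27 payments; the last is £30.39.
Total paid = 26·£158.00 + £30.39 = £4,138.39.
Total interest = total paid − principal = £4,138.39 − £3,700.00 = £438.39.

£438.39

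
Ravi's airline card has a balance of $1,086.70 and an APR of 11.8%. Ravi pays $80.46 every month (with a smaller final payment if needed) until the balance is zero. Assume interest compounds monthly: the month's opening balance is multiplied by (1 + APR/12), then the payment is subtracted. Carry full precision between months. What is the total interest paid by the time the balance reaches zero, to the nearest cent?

$85.08

Monthly rate r = 11.8%/12 = 0.983333% = 0.00983333.
Payoff takes n = ⌈−ln(1 − rB₀/P)/ln(1+r)⌉ = ⌈14.562⌉ = 15 payments; the last is $45.34.
Total paid = 14·$80.46 + $45.34 = $1,171.78.
Total interest = total paid − principal = $1,171.78 − $1,086.70 = $85.08.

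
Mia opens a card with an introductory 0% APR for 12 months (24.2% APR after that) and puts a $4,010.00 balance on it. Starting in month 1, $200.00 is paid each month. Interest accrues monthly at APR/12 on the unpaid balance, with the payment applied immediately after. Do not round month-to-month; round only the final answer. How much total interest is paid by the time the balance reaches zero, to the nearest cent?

$164.69

Promo months 1–12 at r₀ = 0%/12 = 0; months 13+ at r₁ = 24.2%/12 = 0.0201667.
After month 12 (no interest yet): B = $4,010.00 − 12·$200.00 = $1,610.00.
Then at r₁ with $200.00/mo: n₂ = −ln(1 − r₁·B/P)/ln(1+r₁) ≈ 8.87 → 9 more payments.
Total paid = 20·$200.00 + $174.69 = $4,174.69; interest = $4,174.69 − $4,010.00 = $164.69.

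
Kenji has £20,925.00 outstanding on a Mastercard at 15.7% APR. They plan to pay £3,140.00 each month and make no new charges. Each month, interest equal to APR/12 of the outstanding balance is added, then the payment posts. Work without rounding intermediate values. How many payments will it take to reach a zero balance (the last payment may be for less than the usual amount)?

8 payments

Monthly rate r = 15.7%/12 = 1.30833% = 0.0130833.
Recurrence: B ← B·(1+r) − £3,140.00.
Month 1: interest £273.77; balance after payment £18,058.77.
Month 2: interest £236.27; balance after payment £15,155.04.
Closed form: n = −ln(1 − rB₀/P)/ln(1+r) = −ln(0.91281)/ln(1.01308) ≈ 7.018, so the balance reaches zero during payment 8.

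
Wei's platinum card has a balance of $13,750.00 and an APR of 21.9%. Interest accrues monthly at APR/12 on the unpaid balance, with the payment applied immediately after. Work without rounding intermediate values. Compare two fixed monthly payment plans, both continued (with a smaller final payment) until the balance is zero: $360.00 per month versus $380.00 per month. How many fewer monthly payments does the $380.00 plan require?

7 fewer payments

Monthly rate r = 21.9%/12 = 1.825% = 0.01825.
At $360.00/mo: n = ⌈−ln(1 − rB₀/P)/ln(1+r)⌉ = 67 payments (last $10.88); total interest = total paid − $13,750.00 = $10,020.88.
At $380.00/mo: 60 payments (last $270.32); total interest $8,940.32.
Payments saved = 67 − 60 = 7.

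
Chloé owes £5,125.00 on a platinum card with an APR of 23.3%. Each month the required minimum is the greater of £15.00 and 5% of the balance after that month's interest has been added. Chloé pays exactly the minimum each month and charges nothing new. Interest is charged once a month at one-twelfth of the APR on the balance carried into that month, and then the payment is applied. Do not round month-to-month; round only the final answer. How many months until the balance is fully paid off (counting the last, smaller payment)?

115 months

Monthly rate r = 23.3%/12 = 1.94167% = 0.0194167.
While 5% of the post-interest balance exceeds £15.00, each month B ← (B·(1+r))·(1 − 0.05), i.e. B shrinks by the factor (1+r)·0.95 = 0.96845.
This holds for months 1–90. Entering month 91 the balance is £286.07; 5% of the post-interest balance is now below £15.00, so the flat £15.00 minimum applies from here.
From month 91 a fixed £15.00 at rate r clears £286.07 in 25 more payments. Total: 90 + 25 = 115 months.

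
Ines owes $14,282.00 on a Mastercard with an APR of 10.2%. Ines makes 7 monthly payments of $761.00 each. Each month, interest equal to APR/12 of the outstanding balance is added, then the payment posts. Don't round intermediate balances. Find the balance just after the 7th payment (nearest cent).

$9,688.98

Monthly rate r = 10.2%/12 = 0.85% = 0.0085.
Each month: B ← B·(1+r) − $761.00.
Month 1: interest $121.40; balance after payment $13,642.40.
Month 2: interest $115.96; balance after payment $12,997.36.
Month 3: interest $110.48; balance after payment $12,346.83.
Month 4: interest $104.95; balance after payment $11,690.78.
Month 5: interest $99.37; balance after payment $11,029.15.
Month 6: interest $93.75; balance after payment $10,361.90.
Month 7: interest $88.08; balance after payment $9,688.98.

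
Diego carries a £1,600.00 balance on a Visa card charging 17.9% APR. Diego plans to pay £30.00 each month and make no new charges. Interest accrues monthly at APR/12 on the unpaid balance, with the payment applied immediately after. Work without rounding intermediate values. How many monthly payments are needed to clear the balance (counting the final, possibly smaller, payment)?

108 payments

Monthly rate r = 17.9%/12 = 1.49167% = 0.0149167.
Recurrence: B ← B·(1+r) − £30.00.
Month 1: interest £23.87; balance after payment £1,593.87.
Month 2: interest £23.78; balance after payment £1,587.64.
Closed form: n = −ln(1 − rB₀/P)/ln(1+r) = −ln(0.20444)/ln(1.01492) ≈ 107.214, so the balance reaches zero during payment 108.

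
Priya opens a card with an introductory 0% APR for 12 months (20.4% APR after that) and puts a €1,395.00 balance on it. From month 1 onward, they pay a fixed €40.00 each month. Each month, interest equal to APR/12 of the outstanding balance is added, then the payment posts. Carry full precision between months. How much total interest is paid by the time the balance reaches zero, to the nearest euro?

€254

Promo months 1–12 at r₀ = 0%/12 = 0; months 13+ at r₁ = 20.4%/12 = 0.017.
After month 12 (no interest yet): B = €1,395.00 − 12·€40.00 = €915.00.
Then at r₁ with €40.00/mo: n₂ = −ln(1 − r₁·B/P)/ln(1+r₁) ≈ 29.21 → 30 more payments.
Total paid = 41·€40.00 + €8.59 = €1,648.59; interest = €1,648.59 − €1,395.00 = €253.59.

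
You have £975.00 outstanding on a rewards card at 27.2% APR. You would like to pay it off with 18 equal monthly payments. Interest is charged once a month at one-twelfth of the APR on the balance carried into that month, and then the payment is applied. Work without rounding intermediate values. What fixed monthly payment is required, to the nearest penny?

Monthly rate r = 27.2%/12 = 2.26667% = 0.0226667.
Level-payment amortization: P = B₀·r / (1 − (1+r)^(−n)) = 975.00·0.0226667 / (1 − 1.02267^(−18)).
Denominator 1 − (1+r)^(−18) = 0.331985038.
P = 22.1 / 0.331985038 ≈ 66.57.

£66.57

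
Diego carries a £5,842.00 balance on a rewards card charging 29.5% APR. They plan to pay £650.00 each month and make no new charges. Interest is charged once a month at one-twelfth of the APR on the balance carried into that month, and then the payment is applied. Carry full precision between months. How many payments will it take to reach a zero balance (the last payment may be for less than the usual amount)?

Monthly rate r = 29.5%/12 = 2.45833% = 0.0245833.
Recurrence: B ← B·(1+r) − £650.00.
Month 1: interest £143.62; balance after payment £5,335.62.
Month 2: interest £131.17; balance after payment £4,816.78.
Closed form: n = −ln(1 − rB₀/P)/ln(1+r) = −ln(0.77905)/ln(1.02458) ≈ 10.281, so the balance reaches zero during payment 11.

11 payments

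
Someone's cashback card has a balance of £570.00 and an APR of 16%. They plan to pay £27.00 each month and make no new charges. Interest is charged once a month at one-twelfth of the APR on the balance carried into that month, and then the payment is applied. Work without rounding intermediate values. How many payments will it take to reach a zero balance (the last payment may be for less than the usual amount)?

Monthly rate r = 16%/12 = 1.33333% = 0.0133333.
Recurrence: B ← B·(1+r) − £27.00.
Month 1: interest £7.60; balance after payment £550.60.
Month 2: interest £7.34; balance after payment £530.94.
Closed form: n = −ln(1 − rB₀/P)/ln(1+r) = −ln(0.71852)/ln(1.01333) ≈ 24.957, so the balance reaches zero during payment 25.

25 months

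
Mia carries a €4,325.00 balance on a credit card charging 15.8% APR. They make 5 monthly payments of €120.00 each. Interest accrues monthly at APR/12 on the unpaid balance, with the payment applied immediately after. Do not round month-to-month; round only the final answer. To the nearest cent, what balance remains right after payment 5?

Monthly rate r = 15.8%/12 = 1.31667% = 0.0131667.
Each month: B ← B·(1+r) − €120.00.
Month 1: interest €56.95; balance after payment €4,261.95.
Month 2: interest €56.12; balance after payment €4,198.06.
Month 3: interest €55.27; balance after payment €4,133.34.
Month 4: interest €54.42; balance after payment €4,067.76.
Month 5: interest €53.56; balance after payment €4,001.32.

€4,001.32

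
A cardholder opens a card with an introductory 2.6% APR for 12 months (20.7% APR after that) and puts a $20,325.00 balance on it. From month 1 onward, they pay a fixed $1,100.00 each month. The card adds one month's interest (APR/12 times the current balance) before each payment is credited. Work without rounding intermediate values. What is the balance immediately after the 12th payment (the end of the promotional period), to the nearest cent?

$7,501.35

Promo months 1–12 at r₀ = 2.6%/12 = 0.00216667; months 13+ at r₁ = 20.7%/12 = 0.01725.
After month 12: iterate B ← B·(1+r₀) − $1,100.00 for 12 months → $7,501.35.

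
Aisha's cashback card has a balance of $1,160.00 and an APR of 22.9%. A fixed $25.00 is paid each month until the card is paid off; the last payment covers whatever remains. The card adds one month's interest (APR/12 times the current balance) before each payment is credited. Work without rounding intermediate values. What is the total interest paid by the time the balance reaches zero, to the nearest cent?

Monthly rate r = 22.9%/12 = 1.90833% = 0.0190833.
Payoff takes n = ⌈−ln(1 − rB₀/P)/ln(1+r)⌉ = ⌈114.629⌉ = 115 payments; the last is $15.78.
Total paid = 114·$25.00 + $15.78 = $2,865.78.
Total interest = total paid − principal = $2,865.78 − $1,160.00 = $1,705.78.

$1,705.78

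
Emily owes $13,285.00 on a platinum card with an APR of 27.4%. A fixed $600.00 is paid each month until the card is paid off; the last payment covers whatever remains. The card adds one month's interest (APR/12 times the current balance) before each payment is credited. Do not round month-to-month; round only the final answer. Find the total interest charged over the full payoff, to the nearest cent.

$5,434.94

Monthly rate r = 27.4%/12 = 2.28333% = 0.0228333.
Payoff takes n = ⌈−ln(1 − rB₀/P)/ln(1+r)⌉ = ⌈31.198⌉ = 32 payments; the last is $119.94.
Total paid = 31·$600.00 + $119.94 = $18,719.94.
Total interest = total paid − principal = $18,719.94 − $13,285.00 = $5,434.94.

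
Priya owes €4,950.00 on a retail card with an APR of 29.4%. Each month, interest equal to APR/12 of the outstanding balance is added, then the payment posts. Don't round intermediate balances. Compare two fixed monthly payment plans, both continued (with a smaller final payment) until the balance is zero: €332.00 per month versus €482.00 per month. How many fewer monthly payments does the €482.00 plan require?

Monthly rate r = 29.4%/12 = 2.45% = 0.0245.
At €332.00/mo: n = ⌈−ln(1 − rB₀/P)/ln(1+r)⌉ = 19 payments (last €259.88); total interest = total paid − €4,950.00 = €1,285.88.
At €482.00/mo: 12 payments (last €469.64); total interest €821.64.
Payments saved = 19 − 12 = 7.

7 fewer payments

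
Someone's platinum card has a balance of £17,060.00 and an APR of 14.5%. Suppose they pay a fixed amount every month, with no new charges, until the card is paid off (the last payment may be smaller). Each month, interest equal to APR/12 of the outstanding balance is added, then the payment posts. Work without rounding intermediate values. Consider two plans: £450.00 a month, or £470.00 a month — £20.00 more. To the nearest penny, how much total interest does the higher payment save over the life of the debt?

£362.56

Monthly rate r = 14.5%/12 = 1.20833% = 0.0120833.
At £450.00/mo: n = ⌈−ln(1 − rB₀/P)/ln(1+r)⌉ = 52 payments (last £3.90); total interest = total paid − £17,060.00 = £5,893.90.
At £470.00/mo: 49 payments (last £31.34); total interest £5,531.34.
Interest saved = £5,893.90 − £5,531.34 = £362.56.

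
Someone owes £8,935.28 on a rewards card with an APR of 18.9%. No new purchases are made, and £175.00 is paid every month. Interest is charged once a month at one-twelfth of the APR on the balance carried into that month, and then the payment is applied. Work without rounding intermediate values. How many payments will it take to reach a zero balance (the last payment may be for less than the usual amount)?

105 payments

Monthly rate r = 18.9%/12 = 1.575% = 0.01575.
Recurrence: B ← B·(1+r) − £175.00.
Month 1: interest £140.73; balance after payment £8,901.01.
Month 2: interest £140.19; balance after payment £8,866.20.
Closed form: n = −ln(1 − rB₀/P)/ln(1+r) = −ln(0.19582)/ln(1.01575) ≈ 104.339, so the balance reaches zero during payment 105.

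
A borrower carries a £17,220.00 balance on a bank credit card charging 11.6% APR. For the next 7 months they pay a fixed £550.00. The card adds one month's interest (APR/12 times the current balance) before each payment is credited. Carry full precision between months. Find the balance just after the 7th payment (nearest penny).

Monthly rate r = 11.6%/12 = 0.966667% = 0.00966667.
Each month: B ← B·(1+r) − £550.00.
Month 1: interest £166.46; balance after payment £16,836.46.
Month 2: interest £162.75; balance after payment £16,449.21.
Month 3: interest £159.01; balance after payment £16,058.22.
Month 4: interest £155.23; balance after payment £15,663.45.
Month 5: interest £151.41; balance after payment £15,264.86.
Month 6: interest £147.56; balance after payment £14,862.42.
Month 7: interest £143.67; balance after payment £14,456.09.

£14,456.09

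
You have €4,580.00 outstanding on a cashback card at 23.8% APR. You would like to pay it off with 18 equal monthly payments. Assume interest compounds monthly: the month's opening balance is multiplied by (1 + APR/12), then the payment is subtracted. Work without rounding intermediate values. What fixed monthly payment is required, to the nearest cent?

Monthly rate r = 23.8%/12 = 1.98333% = 0.0198333.
Level-payment amortization: P = B₀·r / (1 − (1+r)^(−n)) = 4580.00·0.0198333 / (1 − 1.01983^(−18)).
Denominator 1 − (1+r)^(−18) = 0.297778133.
P = 90.8367 / 0.297778133 ≈ 305.05.

€305.05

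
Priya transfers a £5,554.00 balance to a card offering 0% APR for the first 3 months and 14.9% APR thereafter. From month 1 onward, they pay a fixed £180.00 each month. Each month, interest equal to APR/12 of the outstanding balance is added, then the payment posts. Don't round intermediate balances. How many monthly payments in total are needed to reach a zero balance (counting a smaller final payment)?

38 payments

Promo months 1–3 at r₀ = 0%/12 = 0; months 4+ at r₁ = 14.9%/12 = 0.0124167.
After month 3 (no interest yet): B = £5,554.00 − 3·£180.00 = £5,014.00.
Then at r₁ with £180.00/mo: n₂ = −ln(1 − r₁·B/P)/ln(1+r₁) ≈ 34.40 → 35 more payments.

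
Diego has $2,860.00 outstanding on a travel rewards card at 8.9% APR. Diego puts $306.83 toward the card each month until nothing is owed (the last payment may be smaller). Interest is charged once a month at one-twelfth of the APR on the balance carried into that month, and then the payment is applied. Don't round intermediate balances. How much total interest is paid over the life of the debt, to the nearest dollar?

$115

Monthly rate r = 8.9%/12 = 0.741667% = 0.00741667.
Payoff takes n = ⌈−ln(1 − rB₀/P)/ln(1+r)⌉ = ⌈9.695⌉ = 10 payments; the last is $213.41.
Total paid = 9·$306.83 + $213.41 = $2,974.88.
Total interest = total paid − principal = $2,974.88 − $2,860.00 = $114.88.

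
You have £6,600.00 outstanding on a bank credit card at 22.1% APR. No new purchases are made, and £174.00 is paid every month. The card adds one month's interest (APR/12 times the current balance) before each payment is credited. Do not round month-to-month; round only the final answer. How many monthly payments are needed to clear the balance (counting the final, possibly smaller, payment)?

66 months

Monthly rate r = 22.1%/12 = 1.84167% = 0.0184167.
Recurrence: B ← B·(1+r) − £174.00.
Month 1: interest £121.55; balance after payment £6,547.55.
Month 2: interest £120.58; balance after payment £6,494.13.
Closed form: n = −ln(1 − rB₀/P)/ln(1+r) = −ln(0.30144)/ln(1.01842) ≈ 65.712, so the balance reaches zero during payment 66.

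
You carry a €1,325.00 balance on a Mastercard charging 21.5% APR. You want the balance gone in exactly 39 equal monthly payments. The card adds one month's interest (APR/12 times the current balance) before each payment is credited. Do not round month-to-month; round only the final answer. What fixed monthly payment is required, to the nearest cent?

Monthly rate r = 21.5%/12 = 1.79167% = 0.0179167.
Level-payment amortization: P = B₀·r / (1 − (1+r)^(−n)) = 1325.00·0.0179167 / (1 − 1.01792^(−39)).
Denominator 1 − (1+r)^(−39) = 0.499708396.
P = 23.7396 / 0.499708396 ≈ 47.51.

€47.51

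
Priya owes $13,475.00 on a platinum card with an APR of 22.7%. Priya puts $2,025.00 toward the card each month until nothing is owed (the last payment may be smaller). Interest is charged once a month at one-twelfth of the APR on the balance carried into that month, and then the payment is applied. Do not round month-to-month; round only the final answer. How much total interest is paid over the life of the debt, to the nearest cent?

Monthly rate r = 22.7%/12 = 1.89167% = 0.0189167.
Payoff takes n = ⌈−ln(1 − rB₀/P)/ln(1+r)⌉ = ⌈7.179⌉ = 8 payments; the last is $365.33.
Total paid = 7·$2,025.00 + $365.33 = $14,540.33.
Total interest = total paid − principal = $14,540.33 − $13,475.00 = $1,065.33.

$1,065.33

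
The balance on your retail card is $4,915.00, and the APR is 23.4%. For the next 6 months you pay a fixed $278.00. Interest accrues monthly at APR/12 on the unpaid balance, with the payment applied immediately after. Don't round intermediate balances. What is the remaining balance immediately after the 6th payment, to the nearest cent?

Monthly rate r = 23.4%/12 = 1.95% = 0.0195.
Each month: B ← B·(1+r) − $278.00.
Month 1: interest $95.84; balance after payment $4,732.84.
Month 2: interest $92.29; balance after payment $4,547.13.
Month 3: interest $88.67; balance after payment $4,357.80.
Month 4: interest $84.98; balance after payment $4,164.78.
Month 5: interest $81.21; balance after payment $3,967.99.
Month 6: interest $77.38; balance after payment $3,767.37.

$3,767.37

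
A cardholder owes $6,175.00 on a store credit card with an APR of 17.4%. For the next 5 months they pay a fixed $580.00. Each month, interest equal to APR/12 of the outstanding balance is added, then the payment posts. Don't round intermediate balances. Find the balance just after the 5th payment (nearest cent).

$3,650.53

Monthly rate r = 17.4%/12 = 1.45% = 0.0145.
Each month: B ← B·(1+r) − $580.00.
Month 1: interest $89.54; balance after payment $5,684.54.
Month 2: interest $82.43; balance after payment $5,186.96.
Month 3: interest $75.21; balance after payment $4,682.17.
Month 4: interest $67.89; balance after payment $4,170.07.
Month 5: interest $60.47; balance after payment $3,650.53.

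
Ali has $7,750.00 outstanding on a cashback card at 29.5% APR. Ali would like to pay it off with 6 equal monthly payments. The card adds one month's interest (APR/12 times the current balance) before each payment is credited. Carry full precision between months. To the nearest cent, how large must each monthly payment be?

Monthly rate r = 29.5%/12 = 2.45833% = 0.0245833.
Level-payment amortization: P = B₀·r / (1 − (1+r)^(−n)) = 7750.00·0.0245833 / (1 − 1.02458^(−6)).
Denominator 1 − (1+r)^(−6) = 0.135596975.
P = 190.521 / 0.135596975 ≈ 1405.05.

$1,405.05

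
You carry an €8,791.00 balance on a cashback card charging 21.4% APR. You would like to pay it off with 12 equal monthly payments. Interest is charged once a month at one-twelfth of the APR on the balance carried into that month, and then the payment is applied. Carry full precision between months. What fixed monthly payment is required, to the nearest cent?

Monthly rate r = 21.4%/12 = 1.78333% = 0.0178333.
Level-payment amortization: P = B₀·r / (1 − (1+r)^(−n)) = 8791.00·0.0178333 / (1 − 1.01783^(−12)).
Denominator 1 − (1+r)^(−12) = 0.191127697.
P = 156.773 / 0.191127697 ≈ 820.25.

€820.25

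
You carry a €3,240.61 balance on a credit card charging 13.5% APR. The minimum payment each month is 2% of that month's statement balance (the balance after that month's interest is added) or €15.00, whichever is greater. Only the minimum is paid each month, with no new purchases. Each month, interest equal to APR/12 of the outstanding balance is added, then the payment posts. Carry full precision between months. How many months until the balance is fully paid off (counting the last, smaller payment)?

Monthly rate r = 13.5%/12 = 1.125% = 0.01125.
While 2% of the post-interest balance exceeds €15.00, each month B ← (B·(1+r))·(1 − 0.02), i.e. B shrinks by the factor (1+r)·0.98 = 0.99102.
This holds for months 1–164. Entering month 165 the balance is €738.76; 2% of the post-interest balance is now below €15.00, so the flat €15.00 minimum applies from here.
From month 165 a fixed €15.00 at rate r clears €738.76 in 73 more payments. Total: 164 + 73 = 237 months.

237 months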